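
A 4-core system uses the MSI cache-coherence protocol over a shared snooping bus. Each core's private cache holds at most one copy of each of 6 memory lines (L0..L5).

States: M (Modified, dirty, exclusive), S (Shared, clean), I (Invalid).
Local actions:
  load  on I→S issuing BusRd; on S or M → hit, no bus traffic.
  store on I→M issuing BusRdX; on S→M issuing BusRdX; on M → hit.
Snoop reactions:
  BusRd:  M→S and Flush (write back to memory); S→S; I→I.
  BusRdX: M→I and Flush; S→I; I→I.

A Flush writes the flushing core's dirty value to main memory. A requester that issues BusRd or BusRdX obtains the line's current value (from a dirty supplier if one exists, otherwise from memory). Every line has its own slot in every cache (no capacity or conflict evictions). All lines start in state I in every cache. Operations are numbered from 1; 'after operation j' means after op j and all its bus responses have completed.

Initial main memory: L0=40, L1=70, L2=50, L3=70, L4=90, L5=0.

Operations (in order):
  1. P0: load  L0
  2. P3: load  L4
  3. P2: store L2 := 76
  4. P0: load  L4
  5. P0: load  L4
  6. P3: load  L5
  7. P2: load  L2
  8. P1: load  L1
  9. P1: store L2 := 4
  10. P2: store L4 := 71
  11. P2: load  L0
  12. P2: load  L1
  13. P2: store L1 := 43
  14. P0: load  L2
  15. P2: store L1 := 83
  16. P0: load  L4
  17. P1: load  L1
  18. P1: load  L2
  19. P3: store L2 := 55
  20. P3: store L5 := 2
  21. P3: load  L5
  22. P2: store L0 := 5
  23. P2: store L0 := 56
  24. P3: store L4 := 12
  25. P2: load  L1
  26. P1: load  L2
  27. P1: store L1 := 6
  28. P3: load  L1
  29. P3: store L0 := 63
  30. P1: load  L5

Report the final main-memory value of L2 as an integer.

memory[L2] = 55

  op1 P0: load  L0 → S/I/I/I on L0; bus BusRd; mem=40
  op2 P3: load  L4 → I/I/I/S on L4; bus BusRd; mem=90
  op3 P2: store L2 := 76 → I/I/M/I on L2; bus BusRdX; mem=50
  op4 P0: load  L4 → S/I/I/S on L4; bus BusRd; mem=90
  op5 P0: load  L4 → S/I/I/S on L4; bus (none); mem=90
  op6 P3: load  L5 → I/I/I/S on L5; bus BusRd; mem=0
  op7 P2: load  L2 → I/I/M/I on L2; bus (none); mem=50
  op8 P1: load  L1 → I/S/I/I on L1; bus BusRd; mem=70
  op9 P1: store L2 := 4 → I/M/I/I on L2; bus BusRdX Flush; mem=76
  op10 P2: store L4 := 71 → I/I/M/I on L4; bus BusRdX; mem=90
  op11 P2: load  L0 → S/I/S/I on L0; bus BusRd; mem=40
  op12 P2: load  L1 → I/S/S/I on L1; bus BusRd; mem=70
  op13 P2: store L1 := 43 → I/I/M/I on L1; bus BusRdX; mem=70
  op14 P0: load  L2 → S/S/I/I on L2; bus BusRd Flush; mem=4
  op15 P2: store L1 := 83 → I/I/M/I on L1; bus (none); mem=70
  op16 P0: load  L4 → S/I/S/I on L4; bus BusRd Flush; mem=71
  op17 P1: load  L1 → I/S/S/I on L1; bus BusRd Flush; mem=83
  op18 P1: load  L2 → S/S/I/I on L2; bus (none); mem=4
  op19 P3: store L2 := 55 → I/I/I/M on L2; bus BusRdX; mem=4
  op20 P3: store L5 := 2 → I/I/I/M on L5; bus BusRdX; mem=0
  op21 P3: load  L5 → I/I/I/M on L5; bus (none); mem=0
  op22 P2: store L0 := 5 → I/I/M/I on L0; bus BusRdX; mem=40
  op23 P2: store L0 := 56 → I/I/M/I on L0; bus (none); mem=40
  op24 P3: store L4 := 12 → I/I/I/M on L4; bus BusRdX; mem=71
  op25 P2: load  L1 → I/S/S/I on L1; bus (none); mem=83
  op26 P1: load  L2 → I/S/I/S on L2; bus BusRd Flush; mem=55
  op27 P1: store L1 := 6 → I/M/I/I on L1; bus BusRdX; mem=83
  op28 P3: load  L1 → I/S/I/S on L1; bus BusRd Flush; mem=6
  op29 P3: store L0 := 63 → I/I/I/M on L0; bus BusRdX Flush; mem=56
  op30 P1: load  L5 → I/S/I/S on L5; bus BusRd Flush; mem=2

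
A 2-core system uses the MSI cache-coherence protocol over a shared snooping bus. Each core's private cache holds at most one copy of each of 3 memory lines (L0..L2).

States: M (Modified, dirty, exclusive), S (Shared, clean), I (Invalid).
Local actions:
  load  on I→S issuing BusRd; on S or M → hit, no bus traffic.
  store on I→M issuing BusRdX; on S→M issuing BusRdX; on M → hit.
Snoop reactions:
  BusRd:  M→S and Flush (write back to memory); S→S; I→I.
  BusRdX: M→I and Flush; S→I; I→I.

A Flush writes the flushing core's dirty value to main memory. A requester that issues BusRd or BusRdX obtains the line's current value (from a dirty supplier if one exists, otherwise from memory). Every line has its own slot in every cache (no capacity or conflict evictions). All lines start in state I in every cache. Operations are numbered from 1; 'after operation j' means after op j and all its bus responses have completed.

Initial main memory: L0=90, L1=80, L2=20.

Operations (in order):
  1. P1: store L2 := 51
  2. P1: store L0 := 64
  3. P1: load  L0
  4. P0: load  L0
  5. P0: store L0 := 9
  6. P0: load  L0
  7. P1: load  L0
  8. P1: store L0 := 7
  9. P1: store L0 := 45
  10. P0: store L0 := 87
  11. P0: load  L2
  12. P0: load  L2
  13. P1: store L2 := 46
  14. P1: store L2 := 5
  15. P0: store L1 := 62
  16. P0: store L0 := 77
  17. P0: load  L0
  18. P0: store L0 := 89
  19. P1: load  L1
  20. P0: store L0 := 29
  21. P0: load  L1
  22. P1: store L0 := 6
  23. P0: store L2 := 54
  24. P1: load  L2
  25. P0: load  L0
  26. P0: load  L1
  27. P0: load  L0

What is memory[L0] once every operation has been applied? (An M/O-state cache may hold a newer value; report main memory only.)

memory[L0] = 6

step 1: P1: store L2 := 51  ⟶  IM  (L2)  txn=BusRdX  M[L2]=20
step 2: P1: store L0 := 64  ⟶  IM  (L0)  txn=BusRdX  M[L0]=90
step 3: P1: load  L0  ⟶  IM  (L0)  txn=∅  M[L0]=90
step 4: P0: load  L0  ⟶  SS  (L0)  txn=BusRd+Flush  M[L0]=64
step 5: P0: store L0 := 9  ⟶  MI  (L0)  txn=BusRdX  M[L0]=64
step 6: P0: load  L0  ⟶  MI  (L0)  txn=∅  M[L0]=64
step 7: P1: load  L0  ⟶  SS  (L0)  txn=BusRd+Flush  M[L0]=9
step 8: P1: store L0 := 7  ⟶  IM  (L0)  txn=BusRdX  M[L0]=9
step 9: P1: store L0 := 45  ⟶  IM  (L0)  txn=∅  M[L0]=9
step 10: P0: store L0 := 87  ⟶  MI  (L0)  txn=BusRdX+Flush  M[L0]=45
step 11: P0: load  L2  ⟶  SS  (L2)  txn=BusRd+Flush  M[L2]=51
step 12: P0: load  L2  ⟶  SS  (L2)  txn=∅  M[L2]=51
step 13: P1: store L2 := 46  ⟶  IM  (L2)  txn=BusRdX  M[L2]=51
step 14: P1: store L2 := 5  ⟶  IM  (L2)  txn=∅  M[L2]=51
step 15: P0: store L1 := 62  ⟶  MI  (L1)  txn=BusRdX  M[L1]=80
step 16: P0: store L0 := 77  ⟶  MI  (L0)  txn=∅  M[L0]=45
step 17: P0: load  L0  ⟶  MI  (L0)  txn=∅  M[L0]=45
step 18: P0: store L0 := 89  ⟶  MI  (L0)  txn=∅  M[L0]=45
step 19: P1: load  L1  ⟶  SS  (L1)  txn=BusRd+Flush  M[L1]=62
step 20: P0: store L0 := 29  ⟶  MI  (L0)  txn=∅  M[L0]=45
step 21: P0: load  L1  ⟶  SS  (L1)  txn=∅  M[L1]=62
step 22: P1: store L0 := 6  ⟶  IM  (L0)  txn=BusRdX+Flush  M[L0]=29
step 23: P0: store L2 := 54  ⟶  MI  (L2)  txn=BusRdX+Flush  M[L2]=5
step 24: P1: load  L2  ⟶  SS  (L2)  txn=BusRd+Flush  M[L2]=54
step 25: P0: load  L0  ⟶  SS  (L0)  txn=BusRd+Flush  M[L0]=6
step 26: P0: load  L1  ⟶  SS  (L1)  txn=∅  M[L1]=62
step 27: P0: load  L0  ⟶  SS  (L0)  txn=∅  M[L0]=6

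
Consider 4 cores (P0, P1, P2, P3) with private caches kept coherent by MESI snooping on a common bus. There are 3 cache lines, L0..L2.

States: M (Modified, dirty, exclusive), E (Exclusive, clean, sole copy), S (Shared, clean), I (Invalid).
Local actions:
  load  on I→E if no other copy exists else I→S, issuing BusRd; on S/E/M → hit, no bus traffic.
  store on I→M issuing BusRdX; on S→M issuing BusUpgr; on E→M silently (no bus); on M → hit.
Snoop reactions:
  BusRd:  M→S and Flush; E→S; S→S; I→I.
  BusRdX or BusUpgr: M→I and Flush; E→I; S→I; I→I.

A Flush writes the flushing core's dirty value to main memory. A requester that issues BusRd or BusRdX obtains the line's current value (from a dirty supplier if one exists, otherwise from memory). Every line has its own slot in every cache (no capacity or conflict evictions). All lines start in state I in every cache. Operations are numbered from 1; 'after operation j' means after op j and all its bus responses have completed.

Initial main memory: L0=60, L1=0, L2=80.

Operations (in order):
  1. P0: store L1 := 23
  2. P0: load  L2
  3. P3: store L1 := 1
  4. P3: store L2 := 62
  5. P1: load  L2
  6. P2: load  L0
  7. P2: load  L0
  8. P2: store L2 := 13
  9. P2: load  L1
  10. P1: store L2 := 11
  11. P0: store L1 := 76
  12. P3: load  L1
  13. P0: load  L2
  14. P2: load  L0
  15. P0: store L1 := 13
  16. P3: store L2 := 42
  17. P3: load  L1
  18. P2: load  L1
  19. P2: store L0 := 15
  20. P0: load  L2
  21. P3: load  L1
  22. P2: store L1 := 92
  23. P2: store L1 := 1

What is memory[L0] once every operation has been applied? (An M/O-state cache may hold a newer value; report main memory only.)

1. P0: store L1 := 23  bus=[BusRdX]  L1: P0=M P1=I P2=I P3=I  mem[L1]=0
2. P0: load  L2  bus=[BusRd]  L2: P0=E P1=I P2=I P3=I  mem[L2]=80
3. P3: store L1 := 1  bus=[BusRdX,Flush]  L1: P0=I P1=I P2=I P3=M  mem[L1]=23
4. P3: store L2 := 62  bus=[BusRdX]  L2: P0=I P1=I P2=I P3=M  mem[L2]=80
5. P1: load  L2  bus=[BusRd,Flush]  L2: P0=I P1=S P2=I P3=S  mem[L2]=62
6. P2: load  L0  bus=[BusRd]  L0: P0=I P1=I P2=E P3=I  mem[L0]=60
7. P2: load  L0  bus=[-]  L0: P0=I P1=I P2=E P3=I  mem[L0]=60
8. P2: store L2 := 13  bus=[BusRdX]  L2: P0=I P1=I P2=M P3=I  mem[L2]=62
9. P2: load  L1  bus=[BusRd,Flush]  L1: P0=I P1=I P2=S P3=S  mem[L1]=1
10. P1: store L2 := 11  bus=[BusRdX,Flush]  L2: P0=I P1=M P2=I P3=I  mem[L2]=13
11. P0: store L1 := 76  bus=[BusRdX]  L1: P0=M P1=I P2=I P3=I  mem[L1]=1
12. P3: load  L1  bus=[BusRd,Flush]  L1: P0=S P1=I P2=I P3=S  mem[L1]=76
13. P0: load  L2  bus=[BusRd,Flush]  L2: P0=S P1=S P2=I P3=I  mem[L2]=11
14. P2: load  L0  bus=[-]  L0: P0=I P1=I P2=E P3=I  mem[L0]=60
15. P0: store L1 := 13  bus=[BusUpgr]  L1: P0=M P1=I P2=I P3=I  mem[L1]=76
16. P3: store L2 := 42  bus=[BusRdX]  L2: P0=I P1=I P2=I P3=M  mem[L2]=11
17. P3: load  L1  bus=[BusRd,Flush]  L1: P0=S P1=I P2=I P3=S  mem[L1]=13
18. P2: load  L1  bus=[BusRd]  L1: P0=S P1=I P2=S P3=S  mem[L1]=13
19. P2: store L0 := 15  bus=[-]  L0: P0=I P1=I P2=M P3=I  mem[L0]=60
20. P0: load  L2  bus=[BusRd,Flush]  L2: P0=S P1=I P2=I P3=S  mem[L2]=42
21. P3: load  L1  bus=[-]  L1: P0=S P1=I P2=S P3=S  mem[L1]=13
22. P2: store L1 := 92  bus=[BusUpgr]  L1: P0=I P1=I P2=M P3=I  mem[L1]=13
23. P2: store L1 := 1  bus=[-]  L1: P0=I P1=I P2=M P3=I  mem[L1]=13

memory[L0] = 60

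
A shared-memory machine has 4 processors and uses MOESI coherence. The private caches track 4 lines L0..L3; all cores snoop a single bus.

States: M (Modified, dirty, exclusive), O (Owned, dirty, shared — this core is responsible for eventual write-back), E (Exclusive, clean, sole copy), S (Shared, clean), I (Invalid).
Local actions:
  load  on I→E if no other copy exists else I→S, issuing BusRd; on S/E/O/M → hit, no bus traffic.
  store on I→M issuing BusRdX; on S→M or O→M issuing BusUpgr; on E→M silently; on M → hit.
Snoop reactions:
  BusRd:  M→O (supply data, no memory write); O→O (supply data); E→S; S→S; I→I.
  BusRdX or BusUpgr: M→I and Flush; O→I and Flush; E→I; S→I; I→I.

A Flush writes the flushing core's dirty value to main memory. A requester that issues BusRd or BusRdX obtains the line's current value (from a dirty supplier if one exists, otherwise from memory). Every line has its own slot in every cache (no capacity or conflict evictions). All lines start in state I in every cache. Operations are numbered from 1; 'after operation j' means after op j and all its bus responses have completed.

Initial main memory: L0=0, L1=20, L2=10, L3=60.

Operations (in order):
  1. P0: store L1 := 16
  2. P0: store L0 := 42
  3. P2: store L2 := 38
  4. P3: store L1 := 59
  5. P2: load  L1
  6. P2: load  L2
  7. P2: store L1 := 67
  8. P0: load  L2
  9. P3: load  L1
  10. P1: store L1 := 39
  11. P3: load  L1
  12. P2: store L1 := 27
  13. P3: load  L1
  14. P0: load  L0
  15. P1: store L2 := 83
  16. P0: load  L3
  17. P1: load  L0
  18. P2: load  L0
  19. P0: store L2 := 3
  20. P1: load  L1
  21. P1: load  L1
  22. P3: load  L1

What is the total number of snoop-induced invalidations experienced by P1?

step 1: P0: store L1 := 16  ⟶  MIII  (L1)  txn=BusRdX  M[L1]=20
step 2: P0: store L0 := 42  ⟶  MIII  (L0)  txn=BusRdX  M[L0]=0
step 3: P2: store L2 := 38  ⟶  IIMI  (L2)  txn=BusRdX  M[L2]=10
step 4: P3: store L1 := 59  ⟶  IIIM  (L1)  txn=BusRdX+Flush  M[L1]=16
step 5: P2: load  L1  ⟶  IISO  (L1)  txn=BusRd  M[L1]=16
step 6: P2: load  L2  ⟶  IIMI  (L2)  txn=∅  M[L2]=10
step 7: P2: store L1 := 67  ⟶  IIMI  (L1)  txn=BusUpgr+Flush  M[L1]=59
step 8: P0: load  L2  ⟶  SIOI  (L2)  txn=BusRd  M[L2]=10
step 9: P3: load  L1  ⟶  IIOS  (L1)  txn=BusRd  M[L1]=59
step 10: P1: store L1 := 39  ⟶  IMII  (L1)  txn=BusRdX+Flush  M[L1]=67
step 11: P3: load  L1  ⟶  IOIS  (L1)  txn=BusRd  M[L1]=67
step 12: P2: store L1 := 27  ⟶  IIMI  (L1)  txn=BusRdX+Flush  M[L1]=39
step 13: P3: load  L1  ⟶  IIOS  (L1)  txn=BusRd  M[L1]=39
step 14: P0: load  L0  ⟶  MIII  (L0)  txn=∅  M[L0]=0
step 15: P1: store L2 := 83  ⟶  IMII  (L2)  txn=BusRdX+Flush  M[L2]=38
step 16: P0: load  L3  ⟶  EIII  (L3)  txn=BusRd  M[L3]=60
step 17: P1: load  L0  ⟶  OSII  (L0)  txn=BusRd  M[L0]=0
step 18: P2: load  L0  ⟶  OSSI  (L0)  txn=BusRd  M[L0]=0
step 19: P0: store L2 := 3  ⟶  MIII  (L2)  txn=BusRdX+Flush  M[L2]=83
step 20: P1: load  L1  ⟶  ISOS  (L1)  txn=BusRd  M[L1]=39
step 21: P1: load  L1  ⟶  ISOS  (L1)  txn=∅  M[L1]=39
step 22: P3: load  L1  ⟶  ISOS  (L1)  txn=∅  M[L1]=39

invalidations = 2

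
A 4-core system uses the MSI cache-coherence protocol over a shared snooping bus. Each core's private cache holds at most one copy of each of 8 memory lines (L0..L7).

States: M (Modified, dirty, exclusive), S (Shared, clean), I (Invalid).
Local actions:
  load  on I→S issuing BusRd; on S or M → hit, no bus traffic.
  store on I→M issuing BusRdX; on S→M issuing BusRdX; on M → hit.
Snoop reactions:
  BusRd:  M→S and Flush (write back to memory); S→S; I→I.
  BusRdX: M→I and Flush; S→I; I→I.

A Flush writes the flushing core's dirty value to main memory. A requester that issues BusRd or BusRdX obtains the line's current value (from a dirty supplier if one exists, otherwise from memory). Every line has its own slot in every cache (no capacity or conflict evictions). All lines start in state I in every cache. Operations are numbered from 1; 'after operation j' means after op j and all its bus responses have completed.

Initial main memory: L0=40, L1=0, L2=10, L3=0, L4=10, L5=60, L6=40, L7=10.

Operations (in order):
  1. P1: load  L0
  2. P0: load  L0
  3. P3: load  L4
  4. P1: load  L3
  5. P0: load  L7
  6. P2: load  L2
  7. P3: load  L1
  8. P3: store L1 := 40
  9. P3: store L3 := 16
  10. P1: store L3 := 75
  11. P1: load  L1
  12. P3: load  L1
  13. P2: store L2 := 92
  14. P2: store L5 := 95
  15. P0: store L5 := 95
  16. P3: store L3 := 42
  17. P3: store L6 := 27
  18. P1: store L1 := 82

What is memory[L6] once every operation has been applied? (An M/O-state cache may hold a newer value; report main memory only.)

memory[L6] = 40

[1] P1: load  L0 | P0:I, P1:S(40), P2:I, P3:I | bus: BusRd
[2] P0: load  L0 | P0:S(40), P1:S(40), P2:I, P3:I | bus: BusRd
[3] P3: load  L4 | P0:I, P1:I, P2:I, P3:S(10) | bus: BusRd
[4] P1: load  L3 | P0:I, P1:S(0), P2:I, P3:I | bus: BusRd
[5] P0: load  L7 | P0:S(10), P1:I, P2:I, P3:I | bus: BusRd
[6] P2: load  L2 | P0:I, P1:I, P2:S(10), P3:I | bus: BusRd
[7] P3: load  L1 | P0:I, P1:I, P2:I, P3:S(0) | bus: BusRd
[8] P3: store L1 := 40 | P0:I, P1:I, P2:I, P3:M(40) | bus: BusRdX
[9] P3: store L3 := 16 | P0:I, P1:I, P2:I, P3:M(16) | bus: BusRdX
[10] P1: store L3 := 75 | P0:I, P1:M(75), P2:I, P3:I | bus: BusRdX,Flush
[11] P1: load  L1 | P0:I, P1:S(40), P2:I, P3:S(40) | bus: BusRd,Flush
[12] P3: load  L1 | P0:I, P1:S(40), P2:I, P3:S(40) | bus: none
[13] P2: store L2 := 92 | P0:I, P1:I, P2:M(92), P3:I | bus: BusRdX
[14] P2: store L5 := 95 | P0:I, P1:I, P2:M(95), P3:I | bus: BusRdX
[15] P0: store L5 := 95 | P0:M(95), P1:I, P2:I, P3:I | bus: BusRdX,Flush
[16] P3: store L3 := 42 | P0:I, P1:I, P2:I, P3:M(42) | bus: BusRdX,Flush
[17] P3: store L6 := 27 | P0:I, P1:I, P2:I, P3:M(27) | bus: BusRdX
[18] P1: store L1 := 82 | P0:I, P1:M(82), P2:I, P3:I | bus: BusRdX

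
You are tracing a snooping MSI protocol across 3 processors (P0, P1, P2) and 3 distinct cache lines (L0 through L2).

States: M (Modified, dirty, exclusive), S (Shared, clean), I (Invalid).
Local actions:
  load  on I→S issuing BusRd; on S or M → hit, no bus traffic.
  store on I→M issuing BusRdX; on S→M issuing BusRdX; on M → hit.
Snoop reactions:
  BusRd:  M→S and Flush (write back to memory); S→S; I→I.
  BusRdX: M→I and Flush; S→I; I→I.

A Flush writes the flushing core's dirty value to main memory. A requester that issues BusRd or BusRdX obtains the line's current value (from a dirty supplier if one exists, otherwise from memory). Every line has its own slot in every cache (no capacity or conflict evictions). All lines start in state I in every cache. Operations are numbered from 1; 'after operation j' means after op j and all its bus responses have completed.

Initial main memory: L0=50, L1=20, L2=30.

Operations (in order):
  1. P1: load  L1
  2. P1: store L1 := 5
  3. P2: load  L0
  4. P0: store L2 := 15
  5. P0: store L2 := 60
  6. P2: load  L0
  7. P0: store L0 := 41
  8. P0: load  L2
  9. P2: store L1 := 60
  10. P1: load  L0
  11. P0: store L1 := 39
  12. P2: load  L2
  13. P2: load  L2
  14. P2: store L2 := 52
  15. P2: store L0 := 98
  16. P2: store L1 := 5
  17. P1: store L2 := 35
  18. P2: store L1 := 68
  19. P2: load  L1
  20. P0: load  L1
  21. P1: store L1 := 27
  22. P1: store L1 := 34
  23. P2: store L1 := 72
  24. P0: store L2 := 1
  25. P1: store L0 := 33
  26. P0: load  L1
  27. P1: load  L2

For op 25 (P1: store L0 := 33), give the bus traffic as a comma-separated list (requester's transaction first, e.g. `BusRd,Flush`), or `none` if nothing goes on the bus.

bus = BusRdX,Flush

step 1: P1: load  L1  ⟶  ISI  (L1)  txn=BusRd  M[L1]=20
step 2: P1: store L1 := 5  ⟶  IMI  (L1)  txn=BusRdX  M[L1]=20
step 3: P2: load  L0  ⟶  IIS  (L0)  txn=BusRd  M[L0]=50
step 4: P0: store L2 := 15  ⟶  MII  (L2)  txn=BusRdX  M[L2]=30
step 5: P0: store L2 := 60  ⟶  MII  (L2)  txn=∅  M[L2]=30
step 6: P2: load  L0  ⟶  IIS  (L0)  txn=∅  M[L0]=50
step 7: P0: store L0 := 41  ⟶  MII  (L0)  txn=BusRdX  M[L0]=50
step 8: P0: load  L2  ⟶  MII  (L2)  txn=∅  M[L2]=30
step 9: P2: store L1 := 60  ⟶  IIM  (L1)  txn=BusRdX+Flush  M[L1]=5
step 10: P1: load  L0  ⟶  SSI  (L0)  txn=BusRd+Flush  M[L0]=41
step 11: P0: store L1 := 39  ⟶  MII  (L1)  txn=BusRdX+Flush  M[L1]=60
step 12: P2: load  L2  ⟶  SIS  (L2)  txn=BusRd+Flush  M[L2]=60
step 13: P2: load  L2  ⟶  SIS  (L2)  txn=∅  M[L2]=60
step 14: P2: store L2 := 52  ⟶  IIM  (L2)  txn=BusRdX  M[L2]=60
step 15: P2: store L0 := 98  ⟶  IIM  (L0)  txn=BusRdX  M[L0]=41
step 16: P2: store L1 := 5  ⟶  IIM  (L1)  txn=BusRdX+Flush  M[L1]=39
step 17: P1: store L2 := 35  ⟶  IMI  (L2)  txn=BusRdX+Flush  M[L2]=52
step 18: P2: store L1 := 68  ⟶  IIM  (L1)  txn=∅  M[L1]=39
step 19: P2: load  L1  ⟶  IIM  (L1)  txn=∅  M[L1]=39
step 20: P0: load  L1  ⟶  SIS  (L1)  txn=BusRd+Flush  M[L1]=68
step 21: P1: store L1 := 27  ⟶  IMI  (L1)  txn=BusRdX  M[L1]=68
step 22: P1: store L1 := 34  ⟶  IMI  (L1)  txn=∅  M[L1]=68
step 23: P2: store L1 := 72  ⟶  IIM  (L1)  txn=BusRdX+Flush  M[L1]=34
step 24: P0: store L2 := 1  ⟶  MII  (L2)  txn=BusRdX+Flush  M[L2]=35
step 25: P1: store L0 := 33  ⟶  IMI  (L0)  txn=BusRdX+Flush  M[L0]=98
step 26: P0: load  L1  ⟶  SIS  (L1)  txn=BusRd+Flush  M[L1]=72
step 27: P1: load  L2  ⟶  SSI  (L2)  txn=BusRd+Flush  M[L2]=1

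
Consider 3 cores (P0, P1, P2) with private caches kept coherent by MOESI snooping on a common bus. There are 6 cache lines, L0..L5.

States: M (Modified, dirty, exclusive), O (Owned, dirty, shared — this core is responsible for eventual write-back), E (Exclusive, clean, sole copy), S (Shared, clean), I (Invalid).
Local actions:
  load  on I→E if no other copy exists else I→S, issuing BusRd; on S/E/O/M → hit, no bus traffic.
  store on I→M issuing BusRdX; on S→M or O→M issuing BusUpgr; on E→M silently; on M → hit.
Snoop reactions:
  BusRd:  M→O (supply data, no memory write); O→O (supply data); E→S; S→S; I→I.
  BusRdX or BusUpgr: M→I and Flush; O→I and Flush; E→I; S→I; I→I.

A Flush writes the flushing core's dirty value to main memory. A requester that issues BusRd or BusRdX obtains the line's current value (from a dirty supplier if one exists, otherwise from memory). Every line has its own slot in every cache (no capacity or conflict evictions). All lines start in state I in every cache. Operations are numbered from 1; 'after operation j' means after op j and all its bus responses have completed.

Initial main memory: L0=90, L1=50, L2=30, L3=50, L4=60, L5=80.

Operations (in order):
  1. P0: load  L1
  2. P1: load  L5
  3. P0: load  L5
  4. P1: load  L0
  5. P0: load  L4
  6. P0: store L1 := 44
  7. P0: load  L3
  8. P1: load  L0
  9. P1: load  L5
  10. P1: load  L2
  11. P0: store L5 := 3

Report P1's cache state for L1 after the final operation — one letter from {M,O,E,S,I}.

state = I

  op1 P0: load  L1 → E/I/I on L1; bus BusRd; mem=50
  op2 P1: load  L5 → I/E/I on L5; bus BusRd; mem=80
  op3 P0: load  L5 → S/S/I on L5; bus BusRd; mem=80
  op4 P1: load  L0 → I/E/I on L0; bus BusRd; mem=90
  op5 P0: load  L4 → E/I/I on L4; bus BusRd; mem=60
  op6 P0: store L1 := 44 → M/I/I on L1; bus (none); mem=50
  op7 P0: load  L3 → E/I/I on L3; bus BusRd; mem=50
  op8 P1: load  L0 → I/E/I on L0; bus (none); mem=90
  op9 P1: load  L5 → S/S/I on L5; bus (none); mem=80
  op10 P1: load  L2 → I/E/I on L2; bus BusRd; mem=30
  op11 P0: store L5 := 3 → M/I/I on L5; bus BusUpgr; mem=80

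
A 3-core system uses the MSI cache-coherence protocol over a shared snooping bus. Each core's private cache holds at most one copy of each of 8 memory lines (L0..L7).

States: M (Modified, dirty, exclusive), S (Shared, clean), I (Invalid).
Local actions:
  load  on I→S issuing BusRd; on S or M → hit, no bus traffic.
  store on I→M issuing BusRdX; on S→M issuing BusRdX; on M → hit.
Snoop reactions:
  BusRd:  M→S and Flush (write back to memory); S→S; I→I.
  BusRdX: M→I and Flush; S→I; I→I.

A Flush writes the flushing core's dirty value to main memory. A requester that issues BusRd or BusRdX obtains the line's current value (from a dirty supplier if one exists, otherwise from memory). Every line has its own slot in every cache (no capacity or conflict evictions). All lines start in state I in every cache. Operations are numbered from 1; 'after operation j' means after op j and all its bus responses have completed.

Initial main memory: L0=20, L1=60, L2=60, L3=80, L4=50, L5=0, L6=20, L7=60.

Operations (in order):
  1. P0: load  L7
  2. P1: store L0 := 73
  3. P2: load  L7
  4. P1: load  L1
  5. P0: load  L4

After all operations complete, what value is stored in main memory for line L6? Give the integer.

[1] P0: load  L7 | P0:S(60), P1:I, P2:I | bus: BusRd
[2] P1: store L0 := 73 | P0:I, P1:M(73), P2:I | bus: BusRdX
[3] P2: load  L7 | P0:S(60), P1:I, P2:S(60) | bus: BusRd
[4] P1: load  L1 | P0:I, P1:S(60), P2:I | bus: BusRd
[5] P0: load  L4 | P0:S(50), P1:I, P2:I | bus: BusRd

memory[L6] = 20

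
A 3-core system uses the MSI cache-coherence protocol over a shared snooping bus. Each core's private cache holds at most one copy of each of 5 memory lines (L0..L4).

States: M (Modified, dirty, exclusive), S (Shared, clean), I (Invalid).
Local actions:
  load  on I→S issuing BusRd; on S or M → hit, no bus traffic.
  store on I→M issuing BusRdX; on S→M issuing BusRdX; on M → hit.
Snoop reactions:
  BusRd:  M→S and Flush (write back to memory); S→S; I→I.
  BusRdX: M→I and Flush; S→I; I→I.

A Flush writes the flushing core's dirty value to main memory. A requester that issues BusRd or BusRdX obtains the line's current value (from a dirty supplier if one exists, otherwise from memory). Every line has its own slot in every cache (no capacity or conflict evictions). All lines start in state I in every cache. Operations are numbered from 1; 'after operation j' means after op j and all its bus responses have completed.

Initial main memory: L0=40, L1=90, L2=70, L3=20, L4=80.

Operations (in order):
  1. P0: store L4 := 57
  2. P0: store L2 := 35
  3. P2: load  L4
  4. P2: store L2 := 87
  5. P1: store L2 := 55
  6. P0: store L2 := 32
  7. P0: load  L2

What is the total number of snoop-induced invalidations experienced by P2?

  op1 P0: store L4 := 57 → M/I/I on L4; bus BusRdX; mem=80
  op2 P0: store L2 := 35 → M/I/I on L2; bus BusRdX; mem=70
  op3 P2: load  L4 → S/I/S on L4; bus BusRd Flush; mem=57
  op4 P2: store L2 := 87 → I/I/M on L2; bus BusRdX Flush; mem=35
  op5 P1: store L2 := 55 → I/M/I on L2; bus BusRdX Flush; mem=87
  op6 P0: store L2 := 32 → M/I/I on L2; bus BusRdX Flush; mem=55
  op7 P0: load  L2 → M/I/I on L2; bus (none); mem=55

invalidations = 1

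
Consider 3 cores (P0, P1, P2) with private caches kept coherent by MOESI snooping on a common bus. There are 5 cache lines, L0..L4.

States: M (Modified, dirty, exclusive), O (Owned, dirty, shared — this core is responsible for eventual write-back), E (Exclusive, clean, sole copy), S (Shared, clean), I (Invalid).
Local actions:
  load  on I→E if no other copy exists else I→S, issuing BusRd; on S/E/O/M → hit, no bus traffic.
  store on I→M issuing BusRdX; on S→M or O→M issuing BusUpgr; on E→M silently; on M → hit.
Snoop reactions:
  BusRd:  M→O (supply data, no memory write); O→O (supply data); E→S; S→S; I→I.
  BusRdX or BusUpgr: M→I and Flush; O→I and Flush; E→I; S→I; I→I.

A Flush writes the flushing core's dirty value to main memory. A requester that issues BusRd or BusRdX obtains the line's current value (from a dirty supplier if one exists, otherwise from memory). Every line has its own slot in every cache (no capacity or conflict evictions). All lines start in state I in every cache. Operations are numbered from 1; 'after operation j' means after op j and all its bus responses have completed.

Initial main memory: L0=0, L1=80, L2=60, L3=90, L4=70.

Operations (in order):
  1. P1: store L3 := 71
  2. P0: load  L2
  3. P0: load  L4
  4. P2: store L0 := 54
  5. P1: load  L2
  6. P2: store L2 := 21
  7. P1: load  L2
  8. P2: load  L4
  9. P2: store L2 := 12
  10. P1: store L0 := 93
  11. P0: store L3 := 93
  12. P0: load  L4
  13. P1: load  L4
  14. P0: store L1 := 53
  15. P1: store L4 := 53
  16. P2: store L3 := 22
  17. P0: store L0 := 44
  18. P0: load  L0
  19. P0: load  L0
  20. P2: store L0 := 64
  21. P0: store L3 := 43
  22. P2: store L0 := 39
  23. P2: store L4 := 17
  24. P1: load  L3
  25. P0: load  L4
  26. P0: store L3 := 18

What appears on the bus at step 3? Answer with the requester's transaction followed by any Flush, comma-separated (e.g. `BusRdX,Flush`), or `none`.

bus = BusRd

step 1: P1: store L3 := 71  ⟶  IMI  (L3)  txn=BusRdX  M[L3]=90
step 2: P0: load  L2  ⟶  EII  (L2)  txn=BusRd  M[L2]=60
step 3: P0: load  L4  ⟶  EII  (L4)  txn=BusRd  M[L4]=70
step 4: P2: store L0 := 54  ⟶  IIM  (L0)  txn=BusRdX  M[L0]=0
step 5: P1: load  L2  ⟶  SSI  (L2)  txn=BusRd  M[L2]=60
step 6: P2: store L2 := 21  ⟶  IIM  (L2)  txn=BusRdX  M[L2]=60
step 7: P1: load  L2  ⟶  ISO  (L2)  txn=BusRd  M[L2]=60
step 8: P2: load  L4  ⟶  SIS  (L4)  txn=BusRd  M[L4]=70
step 9: P2: store L2 := 12  ⟶  IIM  (L2)  txn=BusUpgr  M[L2]=60
step 10: P1: store L0 := 93  ⟶  IMI  (L0)  txn=BusRdX+Flush  M[L0]=54
step 11: P0: store L3 := 93  ⟶  MII  (L3)  txn=BusRdX+Flush  M[L3]=71
step 12: P0: load  L4  ⟶  SIS  (L4)  txn=∅  M[L4]=70
step 13: P1: load  L4  ⟶  SSS  (L4)  txn=BusRd  M[L4]=70
step 14: P0: store L1 := 53  ⟶  MII  (L1)  txn=BusRdX  M[L1]=80
step 15: P1: store L4 := 53  ⟶  IMI  (L4)  txn=BusUpgr  M[L4]=70
step 16: P2: store L3 := 22  ⟶  IIM  (L3)  txn=BusRdX+Flush  M[L3]=93
step 17: P0: store L0 := 44  ⟶  MII  (L0)  txn=BusRdX+Flush  M[L0]=93
step 18: P0: load  L0  ⟶  MII  (L0)  txn=∅  M[L0]=93
step 19: P0: load  L0  ⟶  MII  (L0)  txn=∅  M[L0]=93
step 20: P2: store L0 := 64  ⟶  IIM  (L0)  txn=BusRdX+Flush  M[L0]=44
step 21: P0: store L3 := 43  ⟶  MII  (L3)  txn=BusRdX+Flush  M[L3]=22
step 22: P2: store L0 := 39  ⟶  IIM  (L0)  txn=∅  M[L0]=44
step 23: P2: store L4 := 17  ⟶  IIM  (L4)  txn=BusRdX+Flush  M[L4]=53
step 24: P1: load  L3  ⟶  OSI  (L3)  txn=BusRd  M[L3]=22
step 25: P0: load  L4  ⟶  SIO  (L4)  txn=BusRd  M[L4]=53
step 26: P0: store L3 := 18  ⟶  MII  (L3)  txn=BusUpgr  M[L3]=22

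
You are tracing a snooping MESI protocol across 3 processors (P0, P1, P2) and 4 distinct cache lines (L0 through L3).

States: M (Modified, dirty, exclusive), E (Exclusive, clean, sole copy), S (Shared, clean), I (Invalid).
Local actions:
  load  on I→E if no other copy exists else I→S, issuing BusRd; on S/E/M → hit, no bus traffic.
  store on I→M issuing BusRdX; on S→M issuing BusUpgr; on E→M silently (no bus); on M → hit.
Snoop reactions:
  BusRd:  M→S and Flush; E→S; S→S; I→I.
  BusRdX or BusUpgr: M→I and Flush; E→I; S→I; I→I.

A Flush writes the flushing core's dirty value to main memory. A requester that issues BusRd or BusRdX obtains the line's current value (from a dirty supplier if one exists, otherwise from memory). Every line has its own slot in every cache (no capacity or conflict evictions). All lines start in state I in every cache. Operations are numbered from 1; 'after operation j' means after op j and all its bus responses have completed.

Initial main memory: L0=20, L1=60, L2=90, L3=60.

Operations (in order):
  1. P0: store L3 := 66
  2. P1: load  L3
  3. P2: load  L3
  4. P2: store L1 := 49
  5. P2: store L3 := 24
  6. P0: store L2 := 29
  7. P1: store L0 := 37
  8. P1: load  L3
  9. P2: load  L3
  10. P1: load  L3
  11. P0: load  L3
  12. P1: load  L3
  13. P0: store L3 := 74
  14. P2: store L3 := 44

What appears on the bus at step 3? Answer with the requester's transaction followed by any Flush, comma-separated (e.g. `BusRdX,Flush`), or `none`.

1. P0: store L3 := 66  bus=[BusRdX]  L3: P0=M P1=I P2=I  mem[L3]=60
2. P1: load  L3  bus=[BusRd,Flush]  L3: P0=S P1=S P2=I  mem[L3]=66
3. P2: load  L3  bus=[BusRd]  L3: P0=S P1=S P2=S  mem[L3]=66
4. P2: store L1 := 49  bus=[BusRdX]  L1: P0=I P1=I P2=M  mem[L1]=60
5. P2: store L3 := 24  bus=[BusUpgr]  L3: P0=I P1=I P2=M  mem[L3]=66
6. P0: store L2 := 29  bus=[BusRdX]  L2: P0=M P1=I P2=I  mem[L2]=90
7. P1: store L0 := 37  bus=[BusRdX]  L0: P0=I P1=M P2=I  mem[L0]=20
8. P1: load  L3  bus=[BusRd,Flush]  L3: P0=I P1=S P2=S  mem[L3]=24
9. P2: load  L3  bus=[-]  L3: P0=I P1=S P2=S  mem[L3]=24
10. P1: load  L3  bus=[-]  L3: P0=I P1=S P2=S  mem[L3]=24
11. P0: load  L3  bus=[BusRd]  L3: P0=S P1=S P2=S  mem[L3]=24
12. P1: load  L3  bus=[-]  L3: P0=S P1=S P2=S  mem[L3]=24
13. P0: store L3 := 74  bus=[BusUpgr]  L3: P0=M P1=I P2=I  mem[L3]=24
14. P2: store L3 := 44  bus=[BusRdX,Flush]  L3: P0=I P1=I P2=M  mem[L3]=74

bus = BusRd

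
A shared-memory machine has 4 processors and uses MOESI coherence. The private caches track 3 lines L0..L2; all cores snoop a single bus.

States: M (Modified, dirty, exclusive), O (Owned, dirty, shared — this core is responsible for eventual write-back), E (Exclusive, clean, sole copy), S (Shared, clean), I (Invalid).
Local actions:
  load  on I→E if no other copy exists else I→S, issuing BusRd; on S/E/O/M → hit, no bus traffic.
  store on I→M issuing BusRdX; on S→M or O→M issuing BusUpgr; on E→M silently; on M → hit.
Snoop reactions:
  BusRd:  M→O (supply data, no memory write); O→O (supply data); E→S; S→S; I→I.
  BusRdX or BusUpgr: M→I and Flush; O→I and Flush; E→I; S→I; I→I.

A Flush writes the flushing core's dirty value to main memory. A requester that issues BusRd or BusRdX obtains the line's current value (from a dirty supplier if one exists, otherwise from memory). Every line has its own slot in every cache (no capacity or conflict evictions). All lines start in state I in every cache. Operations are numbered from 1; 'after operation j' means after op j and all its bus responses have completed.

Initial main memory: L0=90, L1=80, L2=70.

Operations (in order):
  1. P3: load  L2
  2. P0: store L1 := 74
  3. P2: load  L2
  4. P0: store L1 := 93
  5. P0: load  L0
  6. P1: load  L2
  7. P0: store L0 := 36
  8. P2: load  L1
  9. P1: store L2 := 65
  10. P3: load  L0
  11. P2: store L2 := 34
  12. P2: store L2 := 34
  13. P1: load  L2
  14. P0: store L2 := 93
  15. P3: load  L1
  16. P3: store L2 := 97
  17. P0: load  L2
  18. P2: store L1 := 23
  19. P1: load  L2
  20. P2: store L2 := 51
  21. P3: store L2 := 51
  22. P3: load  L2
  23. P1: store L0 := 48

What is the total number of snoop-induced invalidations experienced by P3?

invalidations = 4

1. P3: load  L2  bus=[BusRd]  L2: P0=I P1=I P2=I P3=E  mem[L2]=70
2. P0: store L1 := 74  bus=[BusRdX]  L1: P0=M P1=I P2=I P3=I  mem[L1]=80
3. P2: load  L2  bus=[BusRd]  L2: P0=I P1=I P2=S P3=S  mem[L2]=70
4. P0: store L1 := 93  bus=[-]  L1: P0=M P1=I P2=I P3=I  mem[L1]=80
5. P0: load  L0  bus=[BusRd]  L0: P0=E P1=I P2=I P3=I  mem[L0]=90
6. P1: load  L2  bus=[BusRd]  L2: P0=I P1=S P2=S P3=S  mem[L2]=70
7. P0: store L0 := 36  bus=[-]  L0: P0=M P1=I P2=I P3=I  mem[L0]=90
8. P2: load  L1  bus=[BusRd]  L1: P0=O P1=I P2=S P3=I  mem[L1]=80
9. P1: store L2 := 65  bus=[BusUpgr]  L2: P0=I P1=M P2=I P3=I  mem[L2]=70
10. P3: load  L0  bus=[BusRd]  L0: P0=O P1=I P2=I P3=S  mem[L0]=90
11. P2: store L2 := 34  bus=[BusRdX,Flush]  L2: P0=I P1=I P2=M P3=I  mem[L2]=65
12. P2: store L2 := 34  bus=[-]  L2: P0=I P1=I P2=M P3=I  mem[L2]=65
13. P1: load  L2  bus=[BusRd]  L2: P0=I P1=S P2=O P3=I  mem[L2]=65
14. P0: store L2 := 93  bus=[BusRdX,Flush]  L2: P0=M P1=I P2=I P3=I  mem[L2]=34
15. P3: load  L1  bus=[BusRd]  L1: P0=O P1=I P2=S P3=S  mem[L1]=80
16. P3: store L2 := 97  bus=[BusRdX,Flush]  L2: P0=I P1=I P2=I P3=M  mem[L2]=93
17. P0: load  L2  bus=[BusRd]  L2: P0=S P1=I P2=I P3=O  mem[L2]=93
18. P2: store L1 := 23  bus=[BusUpgr,Flush]  L1: P0=I P1=I P2=M P3=I  mem[L1]=93
19. P1: load  L2  bus=[BusRd]  L2: P0=S P1=S P2=I P3=O  mem[L2]=93
20. P2: store L2 := 51  bus=[BusRdX,Flush]  L2: P0=I P1=I P2=M P3=I  mem[L2]=97
21. P3: store L2 := 51  bus=[BusRdX,Flush]  L2: P0=I P1=I P2=I P3=M  mem[L2]=51
22. P3: load  L2  bus=[-]  L2: P0=I P1=I P2=I P3=M  mem[L2]=51
23. P1: store L0 := 48  bus=[BusRdX,Flush]  L0: P0=I P1=M P2=I P3=I  mem[L0]=36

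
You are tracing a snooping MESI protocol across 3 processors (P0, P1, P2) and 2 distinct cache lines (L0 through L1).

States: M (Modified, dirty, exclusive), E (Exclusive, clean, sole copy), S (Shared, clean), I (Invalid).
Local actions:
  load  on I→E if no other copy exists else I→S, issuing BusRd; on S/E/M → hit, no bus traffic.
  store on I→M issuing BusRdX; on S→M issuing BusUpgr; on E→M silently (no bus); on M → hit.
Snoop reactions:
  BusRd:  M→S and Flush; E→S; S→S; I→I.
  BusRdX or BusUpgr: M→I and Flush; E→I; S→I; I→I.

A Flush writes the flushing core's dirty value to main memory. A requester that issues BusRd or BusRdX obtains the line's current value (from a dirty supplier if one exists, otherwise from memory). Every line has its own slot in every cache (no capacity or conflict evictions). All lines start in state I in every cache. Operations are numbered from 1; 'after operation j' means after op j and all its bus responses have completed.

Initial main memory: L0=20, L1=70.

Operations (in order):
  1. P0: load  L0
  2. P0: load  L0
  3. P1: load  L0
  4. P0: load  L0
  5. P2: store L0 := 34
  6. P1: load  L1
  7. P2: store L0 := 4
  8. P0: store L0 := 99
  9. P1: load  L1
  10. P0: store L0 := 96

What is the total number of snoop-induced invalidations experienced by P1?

step 1: P0: load  L0  ⟶  EII  (L0)  txn=BusRd  M[L0]=20
step 2: P0: load  L0  ⟶  EII  (L0)  txn=∅  M[L0]=20
step 3: P1: load  L0  ⟶  SSI  (L0)  txn=BusRd  M[L0]=20
step 4: P0: load  L0  ⟶  SSI  (L0)  txn=∅  M[L0]=20
step 5: P2: store L0 := 34  ⟶  IIM  (L0)  txn=BusRdX  M[L0]=20
step 6: P1: load  L1  ⟶  IEI  (L1)  txn=BusRd  M[L1]=70
step 7: P2: store L0 := 4  ⟶  IIM  (L0)  txn=∅  M[L0]=20
step 8: P0: store L0 := 99  ⟶  MII  (L0)  txn=BusRdX+Flush  M[L0]=4
step 9: P1: load  L1  ⟶  IEI  (L1)  txn=∅  M[L1]=70
step 10: P0: store L0 := 96  ⟶  MII  (L0)  txn=∅  M[L0]=4

invalidations = 1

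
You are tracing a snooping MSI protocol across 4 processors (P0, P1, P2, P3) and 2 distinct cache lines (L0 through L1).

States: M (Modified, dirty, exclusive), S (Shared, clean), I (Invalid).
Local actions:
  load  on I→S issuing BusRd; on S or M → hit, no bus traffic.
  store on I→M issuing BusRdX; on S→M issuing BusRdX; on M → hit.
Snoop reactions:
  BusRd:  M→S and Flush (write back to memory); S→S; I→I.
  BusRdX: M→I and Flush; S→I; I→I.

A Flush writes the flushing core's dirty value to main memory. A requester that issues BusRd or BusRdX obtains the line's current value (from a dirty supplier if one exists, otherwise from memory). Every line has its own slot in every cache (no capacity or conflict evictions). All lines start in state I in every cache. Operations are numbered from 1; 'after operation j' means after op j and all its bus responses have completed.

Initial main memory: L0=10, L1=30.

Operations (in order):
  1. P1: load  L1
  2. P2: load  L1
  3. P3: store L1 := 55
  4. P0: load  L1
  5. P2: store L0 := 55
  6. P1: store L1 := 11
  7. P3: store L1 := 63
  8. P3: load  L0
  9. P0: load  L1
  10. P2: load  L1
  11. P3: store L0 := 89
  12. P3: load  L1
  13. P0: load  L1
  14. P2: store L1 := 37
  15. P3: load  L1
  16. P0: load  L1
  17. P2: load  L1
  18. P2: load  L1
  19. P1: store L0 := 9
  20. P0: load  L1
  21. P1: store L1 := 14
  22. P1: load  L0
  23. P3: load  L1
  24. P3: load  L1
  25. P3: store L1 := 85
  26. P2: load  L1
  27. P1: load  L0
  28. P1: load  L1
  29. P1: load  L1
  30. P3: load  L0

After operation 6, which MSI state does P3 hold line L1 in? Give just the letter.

state = I

1. P1: load  L1  bus=[BusRd]  L1: P0=I P1=S P2=I P3=I  mem[L1]=30
2. P2: load  L1  bus=[BusRd]  L1: P0=I P1=S P2=S P3=I  mem[L1]=30
3. P3: store L1 := 55  bus=[BusRdX]  L1: P0=I P1=I P2=I P3=M  mem[L1]=30
4. P0: load  L1  bus=[BusRd,Flush]  L1: P0=S P1=I P2=I P3=S  mem[L1]=55
5. P2: store L0 := 55  bus=[BusRdX]  L0: P0=I P1=I P2=M P3=I  mem[L0]=10
6. P1: store L1 := 11  bus=[BusRdX]  L1: P0=I P1=M P2=I P3=I  mem[L1]=55
7. P3: store L1 := 63  bus=[BusRdX,Flush]  L1: P0=I P1=I P2=I P3=M  mem[L1]=11
8. P3: load  L0  bus=[BusRd,Flush]  L0: P0=I P1=I P2=S P3=S  mem[L0]=55
9. P0: load  L1  bus=[BusRd,Flush]  L1: P0=S P1=I P2=I P3=S  mem[L1]=63
10. P2: load  L1  bus=[BusRd]  L1: P0=S P1=I P2=S P3=S  mem[L1]=63
11. P3: store L0 := 89  bus=[BusRdX]  L0: P0=I P1=I P2=I P3=M  mem[L0]=55
12. P3: load  L1  bus=[-]  L1: P0=S P1=I P2=S P3=S  mem[L1]=63
13. P0: load  L1  bus=[-]  L1: P0=S P1=I P2=S P3=S  mem[L1]=63
14. P2: store L1 := 37  bus=[BusRdX]  L1: P0=I P1=I P2=M P3=I  mem[L1]=63
15. P3: load  L1  bus=[BusRd,Flush]  L1: P0=I P1=I P2=S P3=S  mem[L1]=37
16. P0: load  L1  bus=[BusRd]  L1: P0=S P1=I P2=S P3=S  mem[L1]=37
17. P2: load  L1  bus=[-]  L1: P0=S P1=I P2=S P3=S  mem[L1]=37
18. P2: load  L1  bus=[-]  L1: P0=S P1=I P2=S P3=S  mem[L1]=37
19. P1: store L0 := 9  bus=[BusRdX,Flush]  L0: P0=I P1=M P2=I P3=I  mem[L0]=89
20. P0: load  L1  bus=[-]  L1: P0=S P1=I P2=S P3=S  mem[L1]=37
21. P1: store L1 := 14  bus=[BusRdX]  L1: P0=I P1=M P2=I P3=I  mem[L1]=37
22. P1: load  L0  bus=[-]  L0: P0=I P1=M P2=I P3=I  mem[L0]=89
23. P3: load  L1  bus=[BusRd,Flush]  L1: P0=I P1=S P2=I P3=S  mem[L1]=14
24. P3: load  L1  bus=[-]  L1: P0=I P1=S P2=I P3=S  mem[L1]=14
25. P3: store L1 := 85  bus=[BusRdX]  L1: P0=I P1=I P2=I P3=M  mem[L1]=14
26. P2: load  L1  bus=[BusRd,Flush]  L1: P0=I P1=I P2=S P3=S  mem[L1]=85
27. P1: load  L0  bus=[-]  L0: P0=I P1=M P2=I P3=I  mem[L0]=89
28. P1: load  L1  bus=[BusRd]  L1: P0=I P1=S P2=S P3=S  mem[L1]=85
29. P1: load  L1  bus=[-]  L1: P0=I P1=S P2=S P3=S  mem[L1]=85
30. P3: load  L0  bus=[BusRd,Flush]  L0: P0=I P1=S P2=I P3=S  mem[L0]=9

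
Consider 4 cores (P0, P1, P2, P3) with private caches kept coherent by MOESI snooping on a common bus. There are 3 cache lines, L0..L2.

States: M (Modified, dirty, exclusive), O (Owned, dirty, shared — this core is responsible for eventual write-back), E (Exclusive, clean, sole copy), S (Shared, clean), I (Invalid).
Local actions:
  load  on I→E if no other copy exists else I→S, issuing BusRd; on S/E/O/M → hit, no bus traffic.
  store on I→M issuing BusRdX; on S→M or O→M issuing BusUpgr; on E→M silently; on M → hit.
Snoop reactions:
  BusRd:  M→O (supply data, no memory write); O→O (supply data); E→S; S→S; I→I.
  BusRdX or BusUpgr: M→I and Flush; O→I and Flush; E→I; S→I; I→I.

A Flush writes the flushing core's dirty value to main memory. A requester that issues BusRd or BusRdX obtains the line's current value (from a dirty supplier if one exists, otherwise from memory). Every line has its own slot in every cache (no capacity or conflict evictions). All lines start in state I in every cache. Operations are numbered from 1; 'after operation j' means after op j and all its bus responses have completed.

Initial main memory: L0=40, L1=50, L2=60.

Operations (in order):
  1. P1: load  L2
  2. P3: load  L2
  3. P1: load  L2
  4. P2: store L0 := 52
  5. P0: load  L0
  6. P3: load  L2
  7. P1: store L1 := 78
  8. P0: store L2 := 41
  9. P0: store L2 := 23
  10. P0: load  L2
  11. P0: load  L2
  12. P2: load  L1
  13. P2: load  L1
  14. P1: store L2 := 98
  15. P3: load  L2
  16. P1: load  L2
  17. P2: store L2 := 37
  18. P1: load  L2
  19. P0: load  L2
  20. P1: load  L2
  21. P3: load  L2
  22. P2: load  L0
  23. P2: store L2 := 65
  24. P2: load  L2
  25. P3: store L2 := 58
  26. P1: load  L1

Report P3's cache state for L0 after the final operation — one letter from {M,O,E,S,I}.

state = I

  op1 P1: load  L2 → I/E/I/I on L2; bus BusRd; mem=60
  op2 P3: load  L2 → I/S/I/S on L2; bus BusRd; mem=60
  op3 P1: load  L2 → I/S/I/S on L2; bus (none); mem=60
  op4 P2: store L0 := 52 → I/I/M/I on L0; bus BusRdX; mem=40
  op5 P0: load  L0 → S/I/O/I on L0; bus BusRd; mem=40
  op6 P3: load  L2 → I/S/I/S on L2; bus (none); mem=60
  op7 P1: store L1 := 78 → I/M/I/I on L1; bus BusRdX; mem=50
  op8 P0: store L2 := 41 → M/I/I/I on L2; bus BusRdX; mem=60
  op9 P0: store L2 := 23 → M/I/I/I on L2; bus (none); mem=60
  op10 P0: load  L2 → M/I/I/I on L2; bus (none); mem=60
  op11 P0: load  L2 → M/I/I/I on L2; bus (none); mem=60
  op12 P2: load  L1 → I/O/S/I on L1; bus BusRd; mem=50
  op13 P2: load  L1 → I/O/S/I on L1; bus (none); mem=50
  op14 P1: store L2 := 98 → I/M/I/I on L2; bus BusRdX Flush; mem=23
  op15 P3: load  L2 → I/O/I/S on L2; bus BusRd; mem=23
  op16 P1: load  L2 → I/O/I/S on L2; bus (none); mem=23
  op17 P2: store L2 := 37 → I/I/M/I on L2; bus BusRdX Flush; mem=98
  op18 P1: load  L2 → I/S/O/I on L2; bus BusRd; mem=98
  op19 P0: load  L2 → S/S/O/I on L2; bus BusRd; mem=98
  op20 P1: load  L2 → S/S/O/I on L2; bus (none); mem=98
  op21 P3: load  L2 → S/S/O/S on L2; bus BusRd; mem=98
  op22 P2: load  L0 → S/I/O/I on L0; bus (none); mem=40
  op23 P2: store L2 := 65 → I/I/M/I on L2; bus BusUpgr; mem=98
  op24 P2: load  L2 → I/I/M/I on L2; bus (none); mem=98
  op25 P3: store L2 := 58 → I/I/I/M on L2; bus BusRdX Flush; mem=65
  op26 P1: load  L1 → I/O/S/I on L1; bus (none); mem=50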